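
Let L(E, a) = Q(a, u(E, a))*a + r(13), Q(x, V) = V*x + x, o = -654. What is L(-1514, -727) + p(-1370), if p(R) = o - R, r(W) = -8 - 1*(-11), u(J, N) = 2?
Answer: 1586306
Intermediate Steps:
r(W) = 3 (r(W) = -8 + 11 = 3)
Q(x, V) = x + V*x
L(E, a) = 3 + 3*a**2 (L(E, a) = (a*(1 + 2))*a + 3 = (a*3)*a + 3 = (3*a)*a + 3 = 3*a**2 + 3 = 3 + 3*a**2)
p(R) = -654 - R
L(-1514, -727) + p(-1370) = (3 + 3*(-727)**2) + (-654 - 1*(-1370)) = (3 + 3*528529) + (-654 + 1370) = (3 + 1585587) + 716 = 1585590 + 716 = 1586306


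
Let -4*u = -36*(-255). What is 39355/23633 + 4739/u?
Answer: -21677062/54237735 ≈ -0.39967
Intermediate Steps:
u = -2295 (u = -(-9)*(-255) = -¼*9180 = -2295)
39355/23633 + 4739/u = 39355/23633 + 4739/(-2295) = 39355*(1/23633) + 4739*(-1/2295) = 39355/23633 - 4739/2295 = -21677062/54237735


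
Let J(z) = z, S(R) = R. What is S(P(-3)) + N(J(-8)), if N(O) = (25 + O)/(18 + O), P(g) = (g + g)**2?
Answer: 377/10 ≈ 37.700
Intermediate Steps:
P(g) = 4*g**2 (P(g) = (2*g)**2 = 4*g**2)
N(O) = (25 + O)/(18 + O)
S(P(-3)) + N(J(-8)) = 4*(-3)**2 + (25 - 8)/(18 - 8) = 4*9 + 17/10 = 36 + (1/10)*17 = 36 + 17/10 = 377/10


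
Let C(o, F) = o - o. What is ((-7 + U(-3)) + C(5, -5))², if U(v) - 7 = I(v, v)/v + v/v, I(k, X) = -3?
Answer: 4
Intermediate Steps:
C(o, F) = 0
U(v) = 8 - 3/v (U(v) = 7 + (-3/v + v/v) = 7 + (-3/v + 1) = 7 + (1 - 3/v) = 8 - 3/v)
((-7 + U(-3)) + C(5, -5))² = ((-7 + (8 - 3/(-3))) + 0)² = ((-7 + (8 - 3*(-⅓))) + 0)² = ((-7 + (8 + 1)) + 0)² = ((-7 + 9) + 0)² = (2 + 0)² = 2² = 4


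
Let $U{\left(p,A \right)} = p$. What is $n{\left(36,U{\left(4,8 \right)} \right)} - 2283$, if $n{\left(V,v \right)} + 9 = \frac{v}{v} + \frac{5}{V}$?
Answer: $- \frac{82471}{36} \approx -2290.9$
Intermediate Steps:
$n{\left(V,v \right)} = -8 + \frac{5}{V}$ ($n{\left(V,v \right)} = -9 + \left(\frac{v}{v} + \frac{5}{V}\right) = -9 + \left(1 + \frac{5}{V}\right) = -8 + \frac{5}{V}$)
$n{\left(36,U{\left(4,8 \right)} \right)} - 2283 = \left(-8 + \frac{5}{36}\right) - 2283 = - \frac{283}{36} - 2283 = - \frac{82471}{36}$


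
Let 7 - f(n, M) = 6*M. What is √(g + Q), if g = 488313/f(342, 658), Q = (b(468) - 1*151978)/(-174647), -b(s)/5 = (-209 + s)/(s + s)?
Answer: I*√28948043935868195077654/15338896716 ≈ 11.092*I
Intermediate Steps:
b(s) = -5*(-209 + s)/(2*s) (b(s) = -5*(-209 + s)/(s + s) = -5*(-209 + s)/(2*s))
f(n, M) = 7 - 6*M
Q = 142252703/163469592 (Q = ((5/2)*(209 - 1*468)/468 - 1*151978)/(-174647) = ((5/2)*(1/468)*(209 - 468) - 151978)*(-1/174647) = ((5/2)*(1/468)*(-259) - 151978)*(-1/174647) = (-1295/936 - 151978)*(-1/174647) = -142252703/936*(-1/174647) = 142252703/163469592 ≈ 0.87021)
g = -69759/563 (g = 488313/(7 - 6*658) = 488313/(7 - 3948) = 488313/(-3941) = 488313*(-1/3941) = -69759/563 ≈ -123.91)
√(g + Q) = √(-69759/563 + 142252703/163469592) = √(-11323386996539/92033380296) = I*√28948043935868195077654/15338896716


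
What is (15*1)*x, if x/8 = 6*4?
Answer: 2880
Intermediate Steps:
x = 192 (x = 8*(6*4) = 8*24 = 192)
(15*1)*x = (15*1)*192 = 15*192 = 2880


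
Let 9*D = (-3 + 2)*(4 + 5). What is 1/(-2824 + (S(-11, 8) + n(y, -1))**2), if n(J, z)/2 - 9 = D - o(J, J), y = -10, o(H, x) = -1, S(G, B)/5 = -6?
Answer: -1/2680 ≈ -0.00037313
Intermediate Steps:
S(G, B) = -30 (S(G, B) = 5*(-6) = -30)
D = -1 (D = ((-3 + 2)*(4 + 5))/9 = (-1*9)/9 = (1/9)*(-9) = -1)
n(J, z) = 18 (n(J, z) = 18 + 2*(-1 - 1*(-1)) = 18 + 2*(-1 + 1) = 18 + 2*0 = 18 + 0 = 18)
1/(-2824 + (S(-11, 8) + n(y, -1))**2) = 1/(-2824 + (-30 + 18)**2) = 1/(-2824 + (-12)**2) = 1/(-2824 + 144) = 1/(-2680) = -1/2680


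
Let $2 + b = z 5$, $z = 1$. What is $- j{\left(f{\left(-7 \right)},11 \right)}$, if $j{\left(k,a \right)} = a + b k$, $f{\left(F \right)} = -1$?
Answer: $-8$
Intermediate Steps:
$b = 3$ ($b = -2 + 1 \cdot 5 = -2 + 5 = 3$)
$j{\left(k,a \right)} = a + 3 k$
$- j{\left(f{\left(-7 \right)},11 \right)} = - (11 + 3 \left(-1\right)) = - (11 - 3) = \left(-1\right) 8 = -8$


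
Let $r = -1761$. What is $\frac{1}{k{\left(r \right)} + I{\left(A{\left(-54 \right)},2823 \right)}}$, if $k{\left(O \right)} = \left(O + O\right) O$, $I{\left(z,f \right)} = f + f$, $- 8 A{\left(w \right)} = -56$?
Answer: $\frac{1}{6207888} \approx 1.6109 \cdot 10^{-7}$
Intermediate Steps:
$A{\left(w \right)} = 7$ ($A{\left(w \right)} = \left(- \frac{1}{8}\right) \left(-56\right) = 7$)
$I{\left(z,f \right)} = 2 f$
$k{\left(O \right)} = 2 O^{2}$ ($k{\left(O \right)} = 2 O O = 2 O^{2}$)
$\frac{1}{k{\left(r \right)} + I{\left(A{\left(-54 \right)},2823 \right)}} = \frac{1}{2 \left(-1761\right)^{2} + 2 \cdot 2823} = \frac{1}{2 \cdot 3101121 + 5646} = \frac{1}{6202242 + 5646} = \frac{1}{6207888}$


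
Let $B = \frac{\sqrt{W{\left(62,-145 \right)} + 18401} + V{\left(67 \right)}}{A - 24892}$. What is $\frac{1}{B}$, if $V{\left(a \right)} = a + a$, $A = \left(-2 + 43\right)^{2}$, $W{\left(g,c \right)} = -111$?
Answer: $\frac{1555137}{167} - \frac{23211 \sqrt{18290}}{334} \approx -86.209$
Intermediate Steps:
$A = 1681$ ($A = 41^{2} = 1681$)
$V{\left(a \right)} = 2 a$
$B = - \frac{134}{23211} - \frac{\sqrt{18290}}{23211}$ ($B = \frac{\sqrt{-111 + 18401} + 2 \cdot 67}{1681 - 24892} = \frac{\sqrt{18290} + 134}{-23211} = \left(134 + \sqrt{18290}\right) \left(- \frac{1}{23211}\right) = - \frac{134}{23211} - \frac{\sqrt{18290}}{23211} \approx -0.0116$)
$\frac{1}{B} = \frac{1}{- \frac{134}{23211} - \frac{\sqrt{18290}}{23211}}$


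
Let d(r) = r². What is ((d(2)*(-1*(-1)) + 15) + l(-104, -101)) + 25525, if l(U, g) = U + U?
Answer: 25336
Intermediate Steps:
l(U, g) = 2*U
((d(2)*(-1*(-1)) + 15) + l(-104, -101)) + 25525 = ((2²*(-1*(-1)) + 15) + 2*(-104)) + 25525 = ((4*1 + 15) - 208) + 25525 = ((4 + 15) - 208) + 25525 = (19 - 208) + 25525 = -189 + 25525 = 25336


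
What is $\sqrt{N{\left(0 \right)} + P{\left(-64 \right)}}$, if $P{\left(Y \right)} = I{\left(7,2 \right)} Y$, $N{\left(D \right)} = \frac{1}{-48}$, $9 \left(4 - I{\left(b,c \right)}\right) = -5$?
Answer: $\frac{11 i \sqrt{347}}{12} \approx 17.076 i$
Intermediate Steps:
$I{\left(b,c \right)} = \frac{41}{9}$ ($I{\left(b,c \right)} = 4 - - \frac{5}{9} = 4 + \frac{5}{9} = \frac{41}{9}$)
$N{\left(D \right)} = - \frac{1}{48}$
$P{\left(Y \right)} = \frac{41 Y}{9}$
$\sqrt{N{\left(0 \right)} + P{\left(-64 \right)}} = \sqrt{- \frac{1}{48} + \frac{41}{9} \left(-64\right)} = \sqrt{- \frac{1}{48} - \frac{2624}{9}} = \sqrt{- \frac{41987}{144}} = \frac{11 i \sqrt{347}}{12}$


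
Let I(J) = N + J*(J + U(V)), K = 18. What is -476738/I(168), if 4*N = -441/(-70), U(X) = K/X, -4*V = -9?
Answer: -19069520/1182783 ≈ -16.123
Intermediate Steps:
V = 9/4 (V = -1/4*(-9) = 9/4 ≈ 2.2500)
U(X) = 18/X
N = 63/40 (N = (-441/(-70))/4 = (-441*(-1/70))/4 = (1/4)*(63/10) = 63/40 ≈ 1.5750)
I(J) = 63/40 + J*(8 + J) (I(J) = 63/40 + J*(J + 18/(9/4)) = 63/40 + J*(J + 18*(4/9)) = 63/40 + J*(J + 8) = 63/40 + J*(8 + J))
-476738/I(168) = -476738/(63/40 + 168**2 + 8*168) = -476738/(63/40 + 28224 + 1344) = -476738/1182783/40 = -476738*40/1182783 = -19069520/1182783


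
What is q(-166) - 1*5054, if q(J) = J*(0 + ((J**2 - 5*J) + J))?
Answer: -4689574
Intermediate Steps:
q(J) = J*(J**2 - 4*J) (q(J) = J*(0 + (J**2 - 4*J)) = J*(J**2 - 4*J))
q(-166) - 1*5054 = (-166)**2*(-4 - 166) - 1*5054 = 27556*(-170) - 5054 = -4684520 - 5054 = -4689574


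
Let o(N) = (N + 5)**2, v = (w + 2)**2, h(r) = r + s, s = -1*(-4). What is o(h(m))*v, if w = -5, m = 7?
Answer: 2304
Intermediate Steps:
s = 4
h(r) = 4 + r (h(r) = r + 4 = 4 + r)
v = 9 (v = (-5 + 2)**2 = (-3)**2 = 9)
o(N) = (5 + N)**2
o(h(m))*v = (5 + (4 + 7))**2*9 = (5 + 11)**2*9 = 16**2*9 = 256*9 = 2304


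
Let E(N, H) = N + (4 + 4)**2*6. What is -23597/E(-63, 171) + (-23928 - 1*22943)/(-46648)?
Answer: -1085707265/14974008 ≈ -72.506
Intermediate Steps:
E(N, H) = 384 + N (E(N, H) = N + 8**2*6 = N + 64*6 = N + 384 = 384 + N)
-23597/E(-63, 171) + (-23928 - 1*22943)/(-46648) = -23597/(384 - 63) + (-23928 - 1*22943)/(-46648) = -23597/321 + (-23928 - 22943)*(-1/46648) = -23597*1/321 - 46871*(-1/46648) = -23597/321 + 46871/46648 = -1085707265/14974008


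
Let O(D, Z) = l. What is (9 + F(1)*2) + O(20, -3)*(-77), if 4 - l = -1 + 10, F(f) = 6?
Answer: 406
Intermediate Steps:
l = -5 (l = 4 - (-1 + 10) = 4 - 1*9 = 4 - 9 = -5)
O(D, Z) = -5
(9 + F(1)*2) + O(20, -3)*(-77) = (9 + 6*2) - 5*(-77) = (9 + 12) + 385 = 21 + 385 = 406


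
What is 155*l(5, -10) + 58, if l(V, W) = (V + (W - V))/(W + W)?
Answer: 271/2 ≈ 135.50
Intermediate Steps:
l(V, W) = 1/2 (l(V, W) = W/((2*W)) = W*(1/(2*W)) = 1/2)
155*l(5, -10) + 58 = 155*(1/2) + 58 = 155/2 + 58 = 271/2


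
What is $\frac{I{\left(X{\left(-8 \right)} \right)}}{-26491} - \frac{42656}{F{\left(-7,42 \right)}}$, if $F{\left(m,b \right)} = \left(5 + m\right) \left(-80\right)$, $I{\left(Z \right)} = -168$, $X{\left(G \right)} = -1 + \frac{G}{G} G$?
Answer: $- \frac{35311663}{132455} \approx -266.59$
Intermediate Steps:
$X{\left(G \right)} = -1 + G$ ($X{\left(G \right)} = -1 + 1 G = -1 + G$)
$F{\left(m,b \right)} = -400 - 80 m$
$\frac{I{\left(X{\left(-8 \right)} \right)}}{-26491} - \frac{42656}{F{\left(-7,42 \right)}} = - \frac{168}{-26491} - \frac{42656}{-400 - -560} = \left(-168\right) \left(- \frac{1}{26491}\right) - \frac{42656}{-400 + 560} = \frac{168}{26491} - \frac{42656}{160} = \frac{168}{26491} - \frac{1333}{5} = - \frac{35311663}{132455}$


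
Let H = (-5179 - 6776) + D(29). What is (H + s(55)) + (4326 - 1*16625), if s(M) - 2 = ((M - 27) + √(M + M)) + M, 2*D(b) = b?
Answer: -48309/2 + √110 ≈ -24144.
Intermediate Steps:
D(b) = b/2
s(M) = -25 + 2*M + √2*√M (s(M) = 2 + (((M - 27) + √(M + M)) + M) = 2 + (((-27 + M) + √(2*M)) + M) = 2 + (((-27 + M) + √2*√M) + M) = 2 + ((-27 + M + √2*√M) + M) = 2 + (-27 + 2*M + √2*√M) = -25 + 2*M + √2*√M)
H = -23881/2 (H = (-5179 - 6776) + (½)*29 = -11955 + 29/2 = -23881/2 ≈ -11941.)
(H + s(55)) + (4326 - 1*16625) = (-23881/2 + (-25 + 2*55 + √2*√55)) + (4326 - 1*16625) = (-23881/2 + (-25 + 110 + √110)) + (4326 - 16625) = (-23881/2 + (85 + √110)) - 12299 = (-23711/2 + √110) - 12299 = -48309/2 + √110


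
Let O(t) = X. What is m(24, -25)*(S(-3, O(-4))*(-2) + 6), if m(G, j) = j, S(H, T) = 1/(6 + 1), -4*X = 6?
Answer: -1000/7 ≈ -142.86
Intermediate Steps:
X = -3/2 (X = -¼*6 = -3/2 ≈ -1.5000)
O(t) = -3/2
S(H, T) = ⅐ (S(H, T) = 1/7 = ⅐)
m(24, -25)*(S(-3, O(-4))*(-2) + 6) = -25*((⅐)*(-2) + 6) = -25*(-2/7 + 6) = -25*40/7 = -1000/7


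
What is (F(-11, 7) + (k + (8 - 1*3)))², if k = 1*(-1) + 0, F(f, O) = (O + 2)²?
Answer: 7225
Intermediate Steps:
F(f, O) = (2 + O)²
k = -1 (k = -1 + 0 = -1)
(F(-11, 7) + (k + (8 - 1*3)))² = ((2 + 7)² + (-1 + (8 - 1*3)))² = (9² + (-1 + (8 - 3)))² = (81 + (-1 + 5))² = (81 + 4)² = 85² = 7225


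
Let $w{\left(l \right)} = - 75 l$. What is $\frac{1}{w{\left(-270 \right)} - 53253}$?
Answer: $- \frac{1}{33003} \approx -3.03 \cdot 10^{-5}$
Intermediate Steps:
$\frac{1}{w{\left(-270 \right)} - 53253} = \frac{1}{\left(-75\right) \left(-270\right) - 53253} = \frac{1}{20250 - 53253} = \frac{1}{-33003} = - \frac{1}{33003}$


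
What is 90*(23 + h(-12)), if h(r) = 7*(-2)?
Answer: 810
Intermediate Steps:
h(r) = -14
90*(23 + h(-12)) = 90*(23 - 14) = 90*9 = 810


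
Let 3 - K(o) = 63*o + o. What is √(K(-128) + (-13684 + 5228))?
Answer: 3*I*√29 ≈ 16.155*I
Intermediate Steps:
K(o) = 3 - 64*o (K(o) = 3 - (63*o + o) = 3 - 64*o)
√(K(-128) + (-13684 + 5228)) = √((3 - 64*(-128)) + (-13684 + 5228)) = √((3 + 8192) - 8456) = √(8195 - 8456) = √(-261) = 3*I*√29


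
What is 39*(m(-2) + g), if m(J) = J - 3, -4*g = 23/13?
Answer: -849/4 ≈ -212.25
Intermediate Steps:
g = -23/52 (g = -23/(4*13) = -¼*23/13 = -23/52 ≈ -0.44231)
m(J) = -3 + J
39*(m(-2) + g) = 39*((-3 - 2) - 23/52) = 39*(-5 - 23/52) = 39*(-283/52) = -849/4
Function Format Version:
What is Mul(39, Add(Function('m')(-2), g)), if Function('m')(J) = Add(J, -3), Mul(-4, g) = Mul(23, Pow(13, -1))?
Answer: Rational(-849, 4) ≈ -212.25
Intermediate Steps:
g = Rational(-23, 52) (g = Mul(Rational(-1, 4), Mul(23, Pow(13, -1))) = Mul(Rational(-1, 4), Mul(23, Rational(1, 13))) = Mul(Rational(-1, 4), Rational(23, 13)) = Rational(-23, 52) ≈ -0.44231)
Function('m')(J) = Add(-3, J)
Mul(39, Add(Function('m')(-2), g)) = Mul(39, Add(Add(-3, -2), Rational(-23, 52))) = Mul(39, Add(-5, Rational(-23, 52))) = Mul(39, Rational(-283, 52)) = Rational(-849, 4)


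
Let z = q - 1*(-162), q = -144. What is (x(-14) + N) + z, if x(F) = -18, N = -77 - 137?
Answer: -214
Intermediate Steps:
N = -214
z = 18 (z = -144 - 1*(-162) = -144 + 162 = 18)
(x(-14) + N) + z = (-18 - 214) + 18 = -232 + 18 = -214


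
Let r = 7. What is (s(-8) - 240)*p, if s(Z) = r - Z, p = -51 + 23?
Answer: 6300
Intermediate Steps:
p = -28
s(Z) = 7 - Z
(s(-8) - 240)*p = ((7 - 1*(-8)) - 240)*(-28) = ((7 + 8) - 240)*(-28) = (15 - 240)*(-28) = -225*(-28) = 6300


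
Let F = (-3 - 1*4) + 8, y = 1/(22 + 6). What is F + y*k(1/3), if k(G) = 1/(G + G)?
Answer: 59/56 ≈ 1.0536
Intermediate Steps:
y = 1/28 ≈ 0.035714
k(G) = 1/(2*G)
F = 1 (F = (-3 - 4) + 8 = -7 + 8 = 1)
F + y*k(1/3) = 1 + (1/(2*(1/3)))/28 = 1 + (1/(2*(⅓)))/28 = 1 + ((½)*3)/28 = 1 + (1/28)*(3/2) = 1 + 3/56 = 59/56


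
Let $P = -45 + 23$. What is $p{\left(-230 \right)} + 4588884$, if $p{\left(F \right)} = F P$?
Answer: $4593944$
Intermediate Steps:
$P = -22$
$p{\left(F \right)} = - 22 F$ ($p{\left(F \right)} = F \left(-22\right) = - 22 F$)
$p{\left(-230 \right)} + 4588884 = \left(-22\right) \left(-230\right) + 4588884 = 5060 + 4588884 = 4593944$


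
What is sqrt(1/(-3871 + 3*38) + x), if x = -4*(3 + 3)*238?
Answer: I*sqrt(278979805)/221 ≈ 75.578*I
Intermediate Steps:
x = -5712 (x = -4*6*238 = -24*238 = -5712)
sqrt(1/(-3871 + 3*38) + x) = sqrt(1/(-3871 + 3*38) - 5712) = sqrt(1/(-3871 + 114) - 5712) = sqrt(1/(-3757) - 5712) = sqrt(-1/3757 - 5712) = sqrt(-21459985/3757) = I*sqrt(278979805)/221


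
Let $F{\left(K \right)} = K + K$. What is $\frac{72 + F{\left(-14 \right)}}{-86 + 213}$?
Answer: $\frac{44}{127} \approx 0.34646$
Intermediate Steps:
$F{\left(K \right)} = 2 K$
$\frac{72 + F{\left(-14 \right)}}{-86 + 213} = \frac{72 + 2 \left(-14\right)}{-86 + 213} = \frac{72 - 28}{127} = 44 \cdot \frac{1}{127} = \frac{44}{127}$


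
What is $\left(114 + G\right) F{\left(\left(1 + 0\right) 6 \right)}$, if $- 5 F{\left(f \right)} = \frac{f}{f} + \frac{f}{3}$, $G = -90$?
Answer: $- \frac{72}{5} \approx -14.4$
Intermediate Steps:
$F{\left(f \right)} = - \frac{1}{5} - \frac{f}{15}$ ($F{\left(f \right)} = - \frac{\frac{f}{f} + \frac{f}{3}}{5} = - \frac{1 + f \frac{1}{3}}{5} = - \frac{1 + \frac{f}{3}}{5} = - \frac{1}{5} - \frac{f}{15}$)
$\left(114 + G\right) F{\left(\left(1 + 0\right) 6 \right)} = \left(114 - 90\right) \left(- \frac{1}{5} - \frac{\left(1 + 0\right) 6}{15}\right) = 24 \left(- \frac{1}{5} - \frac{1 \cdot 6}{15}\right) = 24 \left(- \frac{1}{5} - \frac{2}{5}\right) = 24 \left(- \frac{3}{5}\right) = - \frac{72}{5}$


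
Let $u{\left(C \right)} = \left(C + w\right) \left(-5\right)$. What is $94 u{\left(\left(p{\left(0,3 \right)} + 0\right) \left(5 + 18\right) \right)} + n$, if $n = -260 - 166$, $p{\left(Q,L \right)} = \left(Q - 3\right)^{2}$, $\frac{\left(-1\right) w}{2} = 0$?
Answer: $-97716$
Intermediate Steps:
$w = 0$ ($w = \left(-2\right) 0 = 0$)
$p{\left(Q,L \right)} = \left(-3 + Q\right)^{2}$
$n = -426$
$u{\left(C \right)} = - 5 C$ ($u{\left(C \right)} = \left(C + 0\right) \left(-5\right) = C \left(-5\right) = - 5 C$)
$94 u{\left(\left(p{\left(0,3 \right)} + 0\right) \left(5 + 18\right) \right)} + n = 94 \left(- 5 \left(\left(-3 + 0\right)^{2} + 0\right) \left(5 + 18\right)\right) - 426 = 94 \left(- 5 \left(\left(-3\right)^{2} + 0\right) 23\right) - 426 = 94 \left(- 5 \left(9 + 0\right) 23\right) - 426 = 94 \left(- 5 \cdot 9 \cdot 23\right) - 426 = 94 \left(\left(-5\right) 207\right) - 426 = 94 \left(-1035\right) - 426 = -97290 - 426 = -97716$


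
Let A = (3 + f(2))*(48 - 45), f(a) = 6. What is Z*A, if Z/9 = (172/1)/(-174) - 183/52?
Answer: -1651833/1508 ≈ -1095.4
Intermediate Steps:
Z = -61179/1508 (Z = 9*((172/1)/(-174) - 183/52) = 9*((172*1)*(-1/174) - 183*1/52) = 9*(172*(-1/174) - 183/52) = 9*(-86/87 - 183/52) = 9*(-20393/4524) = -61179/1508 ≈ -40.570)
A = 27 (A = (3 + 6)*(48 - 45) = 9*3 = 27)
Z*A = -61179/1508*27 = -1651833/1508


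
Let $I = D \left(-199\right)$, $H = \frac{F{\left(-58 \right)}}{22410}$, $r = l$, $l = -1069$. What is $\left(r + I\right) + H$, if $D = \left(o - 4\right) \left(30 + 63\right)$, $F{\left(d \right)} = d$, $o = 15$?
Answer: $- \frac{2293058459}{11205} \approx -2.0465 \cdot 10^{5}$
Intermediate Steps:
$D = 1023$ ($D = \left(15 - 4\right) \left(30 + 63\right) = 11 \cdot 93 = 1023$)
$r = -1069$
$H = - \frac{29}{11205}$ ($H = - \frac{58}{22410} = \left(-58\right) \frac{1}{22410} = - \frac{29}{11205} \approx -0.0025881$)
$I = -203577$ ($I = 1023 \left(-199\right) = -203577$)
$\left(r + I\right) + H = \left(-1069 - 203577\right) - \frac{29}{11205} = -204646 - \frac{29}{11205} = - \frac{2293058459}{11205}$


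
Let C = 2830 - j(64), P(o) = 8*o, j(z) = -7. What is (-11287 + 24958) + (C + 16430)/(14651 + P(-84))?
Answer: 191126176/13979 ≈ 13672.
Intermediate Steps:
C = 2837 (C = 2830 - 1*(-7) = 2830 + 7 = 2837)
(-11287 + 24958) + (C + 16430)/(14651 + P(-84)) = (-11287 + 24958) + (2837 + 16430)/(14651 + 8*(-84)) = 13671 + 19267/(14651 - 672) = 13671 + 19267/13979 = 191126176/13979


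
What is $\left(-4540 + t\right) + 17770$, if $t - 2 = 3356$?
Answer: $16588$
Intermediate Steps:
$t = 3358$ ($t = 2 + 3356 = 3358$)
$\left(-4540 + t\right) + 17770 = \left(-4540 + 3358\right) + 17770 = -1182 + 17770 = 16588$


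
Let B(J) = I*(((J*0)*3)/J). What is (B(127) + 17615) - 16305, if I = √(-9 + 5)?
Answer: 1310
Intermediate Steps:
I = 2*I (I = √(-4) = 2*I ≈ 2.0*I)
B(J) = 0 (B(J) = (2*I)*(((J*0)*3)/J) = (2*I)*((0*3)/J) = (2*I)*(0/J) = (2*I)*0 = 0)
(B(127) + 17615) - 16305 = (0 + 17615) - 16305 = 17615 - 16305 = 1310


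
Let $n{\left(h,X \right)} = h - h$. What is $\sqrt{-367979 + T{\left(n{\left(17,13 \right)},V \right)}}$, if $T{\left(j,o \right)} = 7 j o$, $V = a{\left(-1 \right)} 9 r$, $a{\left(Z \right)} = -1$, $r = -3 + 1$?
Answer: $53 i \sqrt{131} \approx 606.61 i$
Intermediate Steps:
$n{\left(h,X \right)} = 0$
$r = -2$
$V = 18$ ($V = \left(-1\right) 9 \left(-2\right) = \left(-9\right) \left(-2\right) = 18$)
$T{\left(j,o \right)} = 7 j o$
$\sqrt{-367979 + T{\left(n{\left(17,13 \right)},V \right)}} = \sqrt{-367979 + 7 \cdot 0 \cdot 18} = \sqrt{-367979 + 0} = \sqrt{-367979} = 53 i \sqrt{131}$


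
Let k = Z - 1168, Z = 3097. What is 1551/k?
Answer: 517/643 ≈ 0.80404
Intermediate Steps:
k = 1929 (k = 3097 - 1168 = 1929)
1551/k = 1551/1929 = 1551*(1/1929) = 517/643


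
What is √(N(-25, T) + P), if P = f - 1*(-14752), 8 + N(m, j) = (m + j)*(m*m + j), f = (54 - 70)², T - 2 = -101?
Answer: 4*I*√3139 ≈ 224.11*I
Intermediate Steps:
T = -99 (T = 2 - 101 = -99)
f = 256 (f = (-16)² = 256)
N(m, j) = -8 + (j + m)*(j + m²) (N(m, j) = -8 + (m + j)*(m*m + j) = -8 + (j + m)*(m² + j) = -8 + (j + m)*(j + m²))
P = 15008 (P = 256 - 1*(-14752) = 256 + 14752 = 15008)
√(N(-25, T) + P) = √((-8 + (-99)² + (-25)³ - 99*(-25) - 99*(-25)²) + 15008) = √((-8 + 9801 - 15625 + 2475 - 99*625) + 15008) = √((-8 + 9801 - 15625 + 2475 - 61875) + 15008) = √(-65232 + 15008) = √(-50224) = 4*I*√3139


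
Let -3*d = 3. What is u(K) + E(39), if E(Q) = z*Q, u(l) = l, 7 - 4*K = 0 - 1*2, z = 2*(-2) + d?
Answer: -771/4 ≈ -192.75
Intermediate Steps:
d = -1 (d = -⅓*3 = -1)
z = -5 (z = 2*(-2) - 1 = -4 - 1 = -5)
K = 9/4 (K = 7/4 - (0 - 1*2)/4 = 7/4 - (0 - 2)/4 = 7/4 - ¼*(-2) = 7/4 + ½ = 9/4 ≈ 2.2500)
E(Q) = -5*Q
u(K) + E(39) = 9/4 - 5*39 = 9/4 - 195 = -771/4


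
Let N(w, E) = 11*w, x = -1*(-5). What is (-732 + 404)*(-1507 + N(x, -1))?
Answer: 476256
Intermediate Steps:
x = 5
(-732 + 404)*(-1507 + N(x, -1)) = (-732 + 404)*(-1507 + 11*5) = -328*(-1507 + 55) = -328*(-1452) = 476256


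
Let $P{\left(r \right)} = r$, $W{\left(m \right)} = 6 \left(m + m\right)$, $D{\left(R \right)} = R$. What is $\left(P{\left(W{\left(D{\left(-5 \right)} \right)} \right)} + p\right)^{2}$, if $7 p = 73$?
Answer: $\frac{120409}{49} \approx 2457.3$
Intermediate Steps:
$W{\left(m \right)} = 12 m$ ($W{\left(m \right)} = 6 \cdot 2 m = 12 m$)
$p = \frac{73}{7}$ ($p = \frac{1}{7} \cdot 73 = \frac{73}{7} \approx 10.429$)
$\left(P{\left(W{\left(D{\left(-5 \right)} \right)} \right)} + p\right)^{2} = \left(12 \left(-5\right) + \frac{73}{7}\right)^{2} = \left(-60 + \frac{73}{7}\right)^{2} = \left(- \frac{347}{7}\right)^{2} = \frac{120409}{49}$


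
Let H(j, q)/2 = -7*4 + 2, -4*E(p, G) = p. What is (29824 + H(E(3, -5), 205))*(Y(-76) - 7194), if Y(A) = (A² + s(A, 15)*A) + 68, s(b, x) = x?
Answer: -74132280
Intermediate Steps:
E(p, G) = -p/4
Y(A) = 68 + A² + 15*A (Y(A) = (A² + 15*A) + 68 = 68 + A² + 15*A)
H(j, q) = -52 (H(j, q) = 2*(-7*4 + 2) = 2*(-28 + 2) = 2*(-26) = -52)
(29824 + H(E(3, -5), 205))*(Y(-76) - 7194) = (29824 - 52)*((68 + (-76)² + 15*(-76)) - 7194) = 29772*((68 + 5776 - 1140) - 7194) = 29772*(4704 - 7194) = 29772*(-2490) = -74132280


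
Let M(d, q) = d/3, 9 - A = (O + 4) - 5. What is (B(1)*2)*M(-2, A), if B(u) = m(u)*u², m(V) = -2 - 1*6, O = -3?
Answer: 32/3 ≈ 10.667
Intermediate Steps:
m(V) = -8 (m(V) = -2 - 6 = -8)
A = 13 (A = 9 - ((-3 + 4) - 5) = 9 - (1 - 5) = 9 - 1*(-4) = 9 + 4 = 13)
M(d, q) = d/3 (M(d, q) = d*(⅓) = d/3)
B(u) = -8*u²
(B(1)*2)*M(-2, A) = (-8*1²*2)*((⅓)*(-2)) = (-8*1*2)*(-⅔) = -8*2*(-⅔) = -16*(-⅔) = 32/3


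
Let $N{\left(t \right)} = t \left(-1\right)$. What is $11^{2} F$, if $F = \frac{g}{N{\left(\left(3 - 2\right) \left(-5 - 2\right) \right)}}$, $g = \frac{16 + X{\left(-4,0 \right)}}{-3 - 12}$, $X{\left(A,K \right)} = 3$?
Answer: $- \frac{2299}{105} \approx -21.895$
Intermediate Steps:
$N{\left(t \right)} = - t$
$g = - \frac{19}{15}$ ($g = \frac{16 + 3}{-3 - 12} = \frac{19}{-15} = 19 \left(- \frac{1}{15}\right) = - \frac{19}{15} \approx -1.2667$)
$F = - \frac{19}{105}$ ($F = - \frac{19}{15 \left(- \left(3 - 2\right) \left(-5 - 2\right)\right)} = - \frac{19}{15 \left(- 1 \left(-7\right)\right)} = - \frac{19}{15 \left(\left(-1\right) \left(-7\right)\right)} = - \frac{19}{15 \cdot 7} = \left(- \frac{19}{15}\right) \frac{1}{7} = - \frac{19}{105} \approx -0.18095$)
$11^{2} F = 11^{2} \left(- \frac{19}{105}\right) = 121 \left(- \frac{19}{105}\right) = - \frac{2299}{105}$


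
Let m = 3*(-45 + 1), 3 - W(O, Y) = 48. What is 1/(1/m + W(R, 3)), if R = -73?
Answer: -132/5941 ≈ -0.022218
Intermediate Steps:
W(O, Y) = -45 (W(O, Y) = 3 - 1*48 = 3 - 48 = -45)
m = -132 (m = 3*(-44) = -132)
1/(1/m + W(R, 3)) = 1/(1/(-132) - 45) = 1/(-1/132 - 45) = 1/(-5941/132) = -132/5941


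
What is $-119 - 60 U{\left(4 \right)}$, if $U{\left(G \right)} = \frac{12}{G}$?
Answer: $-299$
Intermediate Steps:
$-119 - 60 U{\left(4 \right)} = -119 - 60 \cdot \frac{12}{4} = -119 - 60 \cdot 12 \cdot \frac{1}{4} = -119 - 180 = -299$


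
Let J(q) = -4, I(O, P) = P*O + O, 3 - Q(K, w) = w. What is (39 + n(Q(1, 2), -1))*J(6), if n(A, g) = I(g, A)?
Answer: -148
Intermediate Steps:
Q(K, w) = 3 - w
I(O, P) = O + O*P (I(O, P) = O*P + O = O + O*P)
n(A, g) = g*(1 + A)
(39 + n(Q(1, 2), -1))*J(6) = (39 - (1 + (3 - 1*2)))*(-4) = (39 - (1 + (3 - 2)))*(-4) = (39 - (1 + 1))*(-4) = (39 - 1*2)*(-4) = (39 - 2)*(-4) = 37*(-4) = -148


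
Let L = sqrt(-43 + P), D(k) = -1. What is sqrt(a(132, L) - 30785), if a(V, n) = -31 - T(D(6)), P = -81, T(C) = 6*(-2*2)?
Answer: 2*I*sqrt(7698) ≈ 175.48*I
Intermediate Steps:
T(C) = -24 (T(C) = 6*(-4) = -24)
L = 2*I*sqrt(31) (L = sqrt(-43 - 81) = sqrt(-124) = 2*I*sqrt(31) ≈ 11.136*I)
a(V, n) = -7 (a(V, n) = -31 - 1*(-24) = -31 + 24 = -7)
sqrt(a(132, L) - 30785) = sqrt(-7 - 30785) = sqrt(-30792) = 2*I*sqrt(7698)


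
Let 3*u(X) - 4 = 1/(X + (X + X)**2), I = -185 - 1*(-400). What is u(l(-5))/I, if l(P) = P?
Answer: 127/20425 ≈ 0.0062179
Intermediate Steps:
I = 215 (I = -185 + 400 = 215)
u(X) = 4/3 + 1/(3*(X + 4*X**2)) (u(X) = 4/3 + 1/(3*(X + (X + X)**2)) = 4/3 + 1/(3*(X + (2*X)**2)) = 4/3 + 1/(3*(X + 4*X**2)))
u(l(-5))/I = ((1/3)*(1 + 4*(-5) + 16*(-5)**2)/(-5*(1 + 4*(-5))))/215 = ((1/3)*(-1/5)*(1 - 20 + 16*25)/(1 - 20))*(1/215) = ((1/3)*(-1/5)*(1 - 20 + 400)/(-19))*(1/215) = ((1/3)*(-1/5)*(-1/19)*381)*(1/215) = (127/95)*(1/215) = 127/20425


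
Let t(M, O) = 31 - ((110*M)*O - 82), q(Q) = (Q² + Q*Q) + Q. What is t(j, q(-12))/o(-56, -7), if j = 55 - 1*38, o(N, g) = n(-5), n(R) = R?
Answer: 516007/5 ≈ 1.0320e+5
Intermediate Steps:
o(N, g) = -5
q(Q) = Q + 2*Q² (q(Q) = (Q² + Q²) + Q = 2*Q² + Q = Q + 2*Q²)
j = 17 (j = 55 - 38 = 17)
t(M, O) = 113 - 110*M*O (t(M, O) = 31 - (110*M*O - 82) = 31 - (-82 + 110*M*O) = 31 + (82 - 110*M*O) = 113 - 110*M*O)
t(j, q(-12))/o(-56, -7) = (113 - 110*17*(-12*(1 + 2*(-12))))/(-5) = (113 - 110*17*(-12*(1 - 24)))*(-⅕) = (113 - 110*17*(-12*(-23)))*(-⅕) = (113 - 110*17*276)*(-⅕) = (113 - 516120)*(-⅕) = -516007*(-⅕) = 516007/5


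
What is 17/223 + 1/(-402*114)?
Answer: 778853/10219644 ≈ 0.076211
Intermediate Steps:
17/223 + 1/(-402*114) = 17*(1/223) - 1/402*1/114 = 17/223 - 1/45828 = 778853/10219644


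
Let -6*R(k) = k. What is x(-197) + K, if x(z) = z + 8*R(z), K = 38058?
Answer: 114371/3 ≈ 38124.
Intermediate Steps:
R(k) = -k/6
x(z) = -z/3 (x(z) = z + 8*(-z/6) = z - 4*z/3 = -z/3)
x(-197) + K = -1/3*(-197) + 38058 = 197/3 + 38058 = 114371/3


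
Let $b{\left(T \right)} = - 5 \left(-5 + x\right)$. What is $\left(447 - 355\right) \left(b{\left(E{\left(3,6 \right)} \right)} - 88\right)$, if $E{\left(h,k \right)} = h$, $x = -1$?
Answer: $-5336$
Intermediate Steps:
$b{\left(T \right)} = 30$ ($b{\left(T \right)} = - 5 \left(-5 - 1\right) = \left(-5\right) \left(-6\right) = 30$)
$\left(447 - 355\right) \left(b{\left(E{\left(3,6 \right)} \right)} - 88\right) = \left(447 - 355\right) \left(30 - 88\right) = 92 \left(-58\right) = -5336$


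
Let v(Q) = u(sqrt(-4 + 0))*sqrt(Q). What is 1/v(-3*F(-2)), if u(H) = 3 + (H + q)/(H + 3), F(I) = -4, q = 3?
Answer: sqrt(3)/24 ≈ 0.072169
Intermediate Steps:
u(H) = 4 (u(H) = 3 + (H + 3)/(H + 3) = 3 + (3 + H)/(3 + H) = 3 + 1 = 4)
v(Q) = 4*sqrt(Q)
1/v(-3*F(-2)) = 1/(4*sqrt(-3*(-4))) = 1/(4*sqrt(12)) = 1/(4*(2*sqrt(3))) = 1/(8*sqrt(3)) = sqrt(3)/24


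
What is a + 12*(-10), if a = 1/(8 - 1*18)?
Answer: -1201/10 ≈ -120.10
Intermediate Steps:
a = -1/10 (a = 1/(8 - 18) = 1/(-10) = -1/10 ≈ -0.10000)
a + 12*(-10) = -1/10 + 12*(-10) = -1/10 - 120 = -1201/10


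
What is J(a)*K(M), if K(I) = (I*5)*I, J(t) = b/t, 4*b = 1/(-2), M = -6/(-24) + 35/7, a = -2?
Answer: 2205/256 ≈ 8.6133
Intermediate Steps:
M = 21/4 (M = -6*(-1/24) + 35*(⅐) = ¼ + 5 = 21/4 ≈ 5.2500)
b = -⅛ (b = (¼)/(-2) = (¼)*(-½) = -⅛ ≈ -0.12500)
J(t) = -1/(8*t)
K(I) = 5*I² (K(I) = (5*I)*I = 5*I²)
J(a)*K(M) = (-⅛/(-2))*(5*(21/4)²) = (-⅛*(-½))*(5*(441/16)) = (1/16)*(2205/16) = 2205/256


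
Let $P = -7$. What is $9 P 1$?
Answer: $-63$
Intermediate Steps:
$9 P 1 = 9 \left(-7\right) 1 = \left(-63\right) 1 = -63$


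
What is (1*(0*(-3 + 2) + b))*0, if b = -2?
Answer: 0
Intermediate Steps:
(1*(0*(-3 + 2) + b))*0 = (1*(0*(-3 + 2) - 2))*0 = (1*(0*(-1) - 2))*0 = (1*(0 - 2))*0 = (1*(-2))*0 = -2*0 = 0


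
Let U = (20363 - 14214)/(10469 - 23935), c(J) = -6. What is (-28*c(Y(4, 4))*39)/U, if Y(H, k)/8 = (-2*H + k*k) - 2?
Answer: -6786864/473 ≈ -14349.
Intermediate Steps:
Y(H, k) = -16 - 16*H + 8*k**2 (Y(H, k) = 8*((-2*H + k*k) - 2) = 8*((-2*H + k**2) - 2) = 8*((k**2 - 2*H) - 2) = 8*(-2 + k**2 - 2*H) = -16 - 16*H + 8*k**2)
U = -6149/13466 (U = 6149/(-13466) = 6149*(-1/13466) = -6149/13466 ≈ -0.45663)
(-28*c(Y(4, 4))*39)/U = (-28*(-6)*39)/(-6149/13466) = (168*39)*(-13466/6149) = 6552*(-13466/6149) = -6786864/473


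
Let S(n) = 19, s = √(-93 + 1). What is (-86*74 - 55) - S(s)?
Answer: -6438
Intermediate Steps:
s = 2*I*√23 (s = √(-92) = 2*I*√23 ≈ 9.5917*I)
(-86*74 - 55) - S(s) = (-86*74 - 55) - 1*19 = (-6364 - 55) - 19 = -6419 - 19 = -6438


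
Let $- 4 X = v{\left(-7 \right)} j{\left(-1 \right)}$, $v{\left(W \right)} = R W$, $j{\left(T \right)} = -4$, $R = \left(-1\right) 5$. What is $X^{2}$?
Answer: $1225$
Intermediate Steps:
$R = -5$
$v{\left(W \right)} = - 5 W$
$X = 35$ ($X = - \frac{\left(-5\right) \left(-7\right) \left(-4\right)}{4} = - \frac{35 \left(-4\right)}{4} = \left(- \frac{1}{4}\right) \left(-140\right) = 35$)
$X^{2} = 35^{2} = 1225$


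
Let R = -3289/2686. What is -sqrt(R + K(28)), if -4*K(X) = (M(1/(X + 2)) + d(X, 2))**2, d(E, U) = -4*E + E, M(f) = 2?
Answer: -I*sqrt(12136570130)/2686 ≈ -41.015*I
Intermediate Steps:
d(E, U) = -3*E
R = -3289/2686 (R = -3289*1/2686 = -3289/2686 ≈ -1.2245)
K(X) = -(2 - 3*X)**2/4
-sqrt(R + K(28)) = -sqrt(-3289/2686 - (-2 + 3*28)**2/4) = -sqrt(-3289/2686 - (-2 + 84)**2/4) = -sqrt(-3289/2686 - 1/4*82**2) = -sqrt(-3289/2686 - 1/4*6724) = -sqrt(-3289/2686 - 1681) = -sqrt(-4518455/2686) = -I*sqrt(12136570130)/2686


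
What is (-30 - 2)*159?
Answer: -5088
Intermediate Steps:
(-30 - 2)*159 = -32*159 = -5088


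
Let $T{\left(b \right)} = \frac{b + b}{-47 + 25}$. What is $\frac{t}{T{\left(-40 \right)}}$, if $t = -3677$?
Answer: $- \frac{40447}{40} \approx -1011.2$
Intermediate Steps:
$T{\left(b \right)} = - \frac{b}{11}$ ($T{\left(b \right)} = \frac{2 b}{-22} = 2 b \left(- \frac{1}{22}\right) = - \frac{b}{11}$)
$\frac{t}{T{\left(-40 \right)}} = - \frac{3677}{\left(- \frac{1}{11}\right) \left(-40\right)} = - \frac{3677}{\frac{40}{11}} = \left(-3677\right) \frac{11}{40} = - \frac{40447}{40}$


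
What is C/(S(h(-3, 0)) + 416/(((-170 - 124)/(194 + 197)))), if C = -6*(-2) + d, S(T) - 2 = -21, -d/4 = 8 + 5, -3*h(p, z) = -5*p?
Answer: 5880/84121 ≈ 0.069899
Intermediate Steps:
h(p, z) = 5*p/3 (h(p, z) = -(-5)*p/3 = 5*p/3)
d = -52 (d = -4*(8 + 5) = -4*13 = -52)
S(T) = -19 (S(T) = 2 - 21 = -19)
C = -40 (C = -6*(-2) - 52 = 12 - 52 = -40)
C/(S(h(-3, 0)) + 416/(((-170 - 124)/(194 + 197)))) = -40/(-19 + 416/(((-170 - 124)/(194 + 197)))) = -40/(-19 + 416/((-294/391))) = -40/(-19 + 416/((-294*1/391))) = -40/(-19 + 416/(-294/391)) = -40/(-19 + 416*(-391/294)) = -40/(-19 - 81328/147) = -40/(-84121/147) = -40*(-147/84121) = 5880/84121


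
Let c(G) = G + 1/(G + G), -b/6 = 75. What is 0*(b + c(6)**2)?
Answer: 0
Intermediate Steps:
b = -450 (b = -6*75 = -450)
c(G) = G + 1/(2*G)
0*(b + c(6)**2) = 0*(-450 + (6 + (1/2)/6)**2) = 0*(-450 + (6 + (1/2)*(1/6))**2) = 0*(-450 + (6 + 1/12)**2) = 0*(-450 + (73/12)**2) = 0*(-450 + 5329/144) = 0*(-59471/144) = 0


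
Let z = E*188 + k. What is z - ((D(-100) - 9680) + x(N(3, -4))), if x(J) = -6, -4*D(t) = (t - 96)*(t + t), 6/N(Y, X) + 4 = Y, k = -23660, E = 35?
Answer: 2406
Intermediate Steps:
N(Y, X) = 6/(-4 + Y)
D(t) = -t*(-96 + t)/2 (D(t) = -(t - 96)*(t + t)/4 = -(-96 + t)*2*t/4 = -t*(-96 + t)/2)
z = -17080 (z = 35*188 - 23660 = 6580 - 23660 = -17080)
z - ((D(-100) - 9680) + x(N(3, -4))) = -17080 - (((1/2)*(-100)*(96 - 1*(-100)) - 9680) - 6) = -17080 - (((1/2)*(-100)*(96 + 100) - 9680) - 6) = -17080 - (((1/2)*(-100)*196 - 9680) - 6) = -17080 - ((-9800 - 9680) - 6) = -17080 - (-19480 - 6) = -17080 - 1*(-19486) = -17080 + 19486 = 2406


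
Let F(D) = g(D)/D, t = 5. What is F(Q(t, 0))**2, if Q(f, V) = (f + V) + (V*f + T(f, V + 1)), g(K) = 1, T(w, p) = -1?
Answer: 1/16 ≈ 0.062500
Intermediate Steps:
Q(f, V) = -1 + V + f + V*f (Q(f, V) = (f + V) + (V*f - 1) = (V + f) + (-1 + V*f) = -1 + V + f + V*f)
F(D) = 1/D
F(Q(t, 0))**2 = (1/(-1 + 0 + 5 + 0*5))**2 = (1/(-1 + 0 + 5 + 0))**2 = (1/4)**2 = 1/16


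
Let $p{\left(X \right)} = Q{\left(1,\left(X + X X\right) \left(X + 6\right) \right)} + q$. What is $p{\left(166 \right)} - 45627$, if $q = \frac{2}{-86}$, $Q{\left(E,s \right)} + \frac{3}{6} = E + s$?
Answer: $\frac{406139943}{86} \approx 4.7226 \cdot 10^{6}$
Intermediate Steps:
$Q{\left(E,s \right)} = - \frac{1}{2} + E + s$ ($Q{\left(E,s \right)} = - \frac{1}{2} + \left(E + s\right) = - \frac{1}{2} + E + s$)
$q = - \frac{1}{43}$ ($q = 2 \left(- \frac{1}{86}\right) = - \frac{1}{43} \approx -0.023256$)
$p{\left(X \right)} = \frac{41}{86} + \left(6 + X\right) \left(X + X^{2}\right)$ ($p{\left(X \right)} = \left(- \frac{1}{2} + 1 + \left(X + X X\right) \left(X + 6\right)\right) - \frac{1}{43} = \left(- \frac{1}{2} + 1 + \left(X + X^{2}\right) \left(6 + X\right)\right) - \frac{1}{43} = \left(- \frac{1}{2} + 1 + \left(6 + X\right) \left(X + X^{2}\right)\right) - \frac{1}{43} = \left(\frac{1}{2} + \left(6 + X\right) \left(X + X^{2}\right)\right) - \frac{1}{43} = \frac{41}{86} + \left(6 + X\right) \left(X + X^{2}\right)$)
$p{\left(166 \right)} - 45627 = \left(\frac{41}{86} + 166 \left(6 + 166^{2} + 7 \cdot 166\right)\right) - 45627 = \left(\frac{41}{86} + 166 \left(6 + 27556 + 1162\right)\right) - 45627 = \left(\frac{41}{86} + 166 \cdot 28724\right) - 45627 = \left(\frac{41}{86} + 4768184\right) - 45627 = \frac{410063865}{86} - 45627 = \frac{406139943}{86}$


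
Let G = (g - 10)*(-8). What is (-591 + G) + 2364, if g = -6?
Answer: 1901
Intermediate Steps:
G = 128 (G = (-6 - 10)*(-8) = -16*(-8) = 128)
(-591 + G) + 2364 = (-591 + 128) + 2364 = -463 + 2364 = 1901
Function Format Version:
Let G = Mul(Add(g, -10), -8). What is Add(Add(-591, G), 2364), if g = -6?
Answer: 1901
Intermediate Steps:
G = 128 (G = Mul(Add(-6, -10), -8) = Mul(-16, -8) = 128)
Add(Add(-591, G), 2364) = Add(Add(-591, 128), 2364) = Add(-463, 2364) = 1901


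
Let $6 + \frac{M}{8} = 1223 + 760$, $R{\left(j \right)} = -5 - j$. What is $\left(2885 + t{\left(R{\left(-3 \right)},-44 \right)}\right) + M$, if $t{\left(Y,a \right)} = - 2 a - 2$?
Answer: $18787$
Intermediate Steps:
$M = 15816$ ($M = -48 + 8 \left(1223 + 760\right) = -48 + 8 \cdot 1983 = -48 + 15864 = 15816$)
$t{\left(Y,a \right)} = -2 - 2 a$
$\left(2885 + t{\left(R{\left(-3 \right)},-44 \right)}\right) + M = \left(2885 - -86\right) + 15816 = \left(2885 + \left(-2 + 88\right)\right) + 15816 = \left(2885 + 86\right) + 15816 = 2971 + 15816 = 18787$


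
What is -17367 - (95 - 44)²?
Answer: -19968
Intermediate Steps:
-17367 - (95 - 44)² = -17367 - 1*51² = -17367 - 1*2601 = -17367 - 2601 = -19968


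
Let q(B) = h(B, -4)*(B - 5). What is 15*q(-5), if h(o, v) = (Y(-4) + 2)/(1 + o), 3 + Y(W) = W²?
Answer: 1125/2 ≈ 562.50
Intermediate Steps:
Y(W) = -3 + W²
h(o, v) = 15/(1 + o) (h(o, v) = ((-3 + (-4)²) + 2)/(1 + o) = ((-3 + 16) + 2)/(1 + o) = (13 + 2)/(1 + o) = 15/(1 + o))
q(B) = 15*(-5 + B)/(1 + B) (q(B) = (15/(1 + B))*(B - 5) = (15/(1 + B))*(-5 + B) = 15*(-5 + B)/(1 + B))
15*q(-5) = 15*(15*(-5 - 5)/(1 - 5)) = 15*(15*(-10)/(-4)) = 15*(15*(-¼)*(-10)) = 15*(75/2) = 1125/2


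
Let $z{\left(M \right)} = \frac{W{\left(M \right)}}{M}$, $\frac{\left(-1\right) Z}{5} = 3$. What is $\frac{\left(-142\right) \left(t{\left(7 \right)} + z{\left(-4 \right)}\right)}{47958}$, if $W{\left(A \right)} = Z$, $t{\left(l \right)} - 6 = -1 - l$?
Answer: $- \frac{497}{95916} \approx -0.0051816$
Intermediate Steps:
$t{\left(l \right)} = 5 - l$ ($t{\left(l \right)} = 6 - \left(1 + l\right) = 5 - l$)
$Z = -15$ ($Z = \left(-5\right) 3 = -15$)
$W{\left(A \right)} = -15$
$z{\left(M \right)} = - \frac{15}{M}$
$\frac{\left(-142\right) \left(t{\left(7 \right)} + z{\left(-4 \right)}\right)}{47958} = \frac{\left(-142\right) \left(\left(5 - 7\right) - \frac{15}{-4}\right)}{47958} = - 142 \left(\left(5 - 7\right) - - \frac{15}{4}\right) \frac{1}{47958} = - 142 \left(-2 + \frac{15}{4}\right) \frac{1}{47958} = \left(-142\right) \frac{7}{4} \cdot \frac{1}{47958} = \left(- \frac{497}{2}\right) \frac{1}{47958} = - \frac{497}{95916}$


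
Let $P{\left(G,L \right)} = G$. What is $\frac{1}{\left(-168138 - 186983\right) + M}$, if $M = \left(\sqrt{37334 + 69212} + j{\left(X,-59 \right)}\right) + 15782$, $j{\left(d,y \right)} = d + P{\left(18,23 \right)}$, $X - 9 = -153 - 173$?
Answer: $- \frac{169819}{57676932249} - \frac{\sqrt{106546}}{115353864498} \approx -2.9471 \cdot 10^{-6}$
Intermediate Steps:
$X = -317$ ($X = 9 - 326 = -317$)
$j{\left(d,y \right)} = 18 + d$ ($j{\left(d,y \right)} = d + 18 = 18 + d$)
$M = 15483 + \sqrt{106546}$ ($M = \left(\sqrt{37334 + 69212} + \left(18 - 317\right)\right) + 15782 = \left(\sqrt{106546} - 299\right) + 15782 = \left(-299 + \sqrt{106546}\right) + 15782 = 15483 + \sqrt{106546} \approx 15809.0$)
$\frac{1}{\left(-168138 - 186983\right) + M} = \frac{1}{\left(-168138 - 186983\right) + \left(15483 + \sqrt{106546}\right)} = \frac{1}{-355121 + \left(15483 + \sqrt{106546}\right)} = \frac{1}{-339638 + \sqrt{106546}}$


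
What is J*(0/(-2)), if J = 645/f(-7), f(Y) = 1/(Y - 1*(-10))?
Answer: 0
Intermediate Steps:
f(Y) = 1/(10 + Y) (f(Y) = 1/(Y + 10) = 1/(10 + Y))
J = 1935 (J = 645/(1/(10 - 7)) = 645/(1/3) = 645/(⅓) = 645*3 = 1935)
J*(0/(-2)) = 1935*(0/(-2)) = 1935*(0*(-½)) = 1935*0 = 0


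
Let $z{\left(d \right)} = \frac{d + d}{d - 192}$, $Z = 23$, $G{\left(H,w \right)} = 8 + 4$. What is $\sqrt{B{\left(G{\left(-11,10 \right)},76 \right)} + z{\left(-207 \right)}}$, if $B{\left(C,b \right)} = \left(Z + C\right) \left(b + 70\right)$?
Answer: $\frac{2 \sqrt{22602286}}{133} \approx 71.492$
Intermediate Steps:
$G{\left(H,w \right)} = 12$
$B{\left(C,b \right)} = \left(23 + C\right) \left(70 + b\right)$ ($B{\left(C,b \right)} = \left(23 + C\right) \left(b + 70\right) = \left(23 + C\right) \left(70 + b\right)$)
$z{\left(d \right)} = \frac{2 d}{-192 + d}$
$\sqrt{B{\left(G{\left(-11,10 \right)},76 \right)} + z{\left(-207 \right)}} = \sqrt{\left(1610 + 23 \cdot 76 + 70 \cdot 12 + 12 \cdot 76\right) + 2 \left(-207\right) \frac{1}{-192 - 207}} = \sqrt{\left(1610 + 1748 + 840 + 912\right) + 2 \left(-207\right) \frac{1}{-399}} = \sqrt{5110 + 2 \left(-207\right) \left(- \frac{1}{399}\right)} = \sqrt{5110 + \frac{138}{133}} = \sqrt{\frac{679768}{133}} = \frac{2 \sqrt{22602286}}{133}$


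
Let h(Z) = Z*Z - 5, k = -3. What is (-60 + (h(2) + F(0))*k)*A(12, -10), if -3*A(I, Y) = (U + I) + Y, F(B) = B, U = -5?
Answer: -57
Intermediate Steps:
h(Z) = -5 + Z² (h(Z) = Z² - 5 = -5 + Z²)
A(I, Y) = 5/3 - I/3 - Y/3 (A(I, Y) = -((-5 + I) + Y)/3 = -(-5 + I + Y)/3 = 5/3 - I/3 - Y/3)
(-60 + (h(2) + F(0))*k)*A(12, -10) = (-60 + ((-5 + 2²) + 0)*(-3))*(5/3 - ⅓*12 - ⅓*(-10)) = (-60 + ((-5 + 4) + 0)*(-3))*(5/3 - 4 + 10/3) = (-60 + (-1 + 0)*(-3))*1 = (-60 - 1*(-3))*1 = (-60 + 3)*1 = -57*1 = -57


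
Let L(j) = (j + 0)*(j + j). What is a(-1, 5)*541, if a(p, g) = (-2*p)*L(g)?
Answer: 54100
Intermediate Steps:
L(j) = 2*j**2 (L(j) = j*(2*j) = 2*j**2)
a(p, g) = -4*p*g**2 (a(p, g) = (-2*p)*(2*g**2) = -4*p*g**2)
a(-1, 5)*541 = -4*(-1)*5**2*541 = -4*(-1)*25*541 = 100*541 = 54100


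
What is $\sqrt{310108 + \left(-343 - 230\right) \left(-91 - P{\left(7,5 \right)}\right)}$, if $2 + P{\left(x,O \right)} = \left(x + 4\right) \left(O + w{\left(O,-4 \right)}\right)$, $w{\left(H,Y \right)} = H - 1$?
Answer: $2 \sqrt{104458} \approx 646.4$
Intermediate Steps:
$w{\left(H,Y \right)} = -1 + H$ ($w{\left(H,Y \right)} = H - 1 = -1 + H$)
$P{\left(x,O \right)} = -2 + \left(-1 + 2 O\right) \left(4 + x\right)$ ($P{\left(x,O \right)} = -2 + \left(x + 4\right) \left(O + \left(-1 + O\right)\right) = -2 + \left(4 + x\right) \left(-1 + 2 O\right) = -2 + \left(-1 + 2 O\right) \left(4 + x\right)$)
$\sqrt{310108 + \left(-343 - 230\right) \left(-91 - P{\left(7,5 \right)}\right)} = \sqrt{310108 + \left(-343 - 230\right) \left(-91 - \left(-6 - 7 + 8 \cdot 5 + 2 \cdot 5 \cdot 7\right)\right)} = \sqrt{310108 - 573 \left(-91 - \left(-6 - 7 + 40 + 70\right)\right)} = \sqrt{310108 - 573 \left(-91 - 97\right)} = \sqrt{310108 - -107724} = \sqrt{310108 + 107724} = \sqrt{417832} = 2 \sqrt{104458}$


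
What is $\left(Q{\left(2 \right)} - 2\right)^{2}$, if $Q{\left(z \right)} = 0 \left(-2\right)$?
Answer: $4$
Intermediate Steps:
$Q{\left(z \right)} = 0$
$\left(Q{\left(2 \right)} - 2\right)^{2} = \left(0 - 2\right)^{2} = \left(-2\right)^{2} = 4$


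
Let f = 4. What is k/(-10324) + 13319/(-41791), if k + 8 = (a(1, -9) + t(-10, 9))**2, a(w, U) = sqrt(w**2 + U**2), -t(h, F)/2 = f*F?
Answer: -178621217/215725142 + 36*sqrt(82)/2581 ≈ -0.70170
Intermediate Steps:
t(h, F) = -8*F
a(w, U) = sqrt(U**2 + w**2)
k = -8 + (-72 + sqrt(82))**2 (k = -8 + (sqrt((-9)**2 + 1**2) - 8*9)**2 = -8 + (sqrt(81 + 1) - 72)**2 = -8 + (sqrt(82) - 72)**2 = -8 + (-72 + sqrt(82))**2 ≈ 3954.0)
k/(-10324) + 13319/(-41791) = (5258 - 144*sqrt(82))/(-10324) + 13319/(-41791) = (5258 - 144*sqrt(82))*(-1/10324) + 13319*(-1/41791) = (-2629/5162 + 36*sqrt(82)/2581) - 13319/41791 = -178621217/215725142 + 36*sqrt(82)/2581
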